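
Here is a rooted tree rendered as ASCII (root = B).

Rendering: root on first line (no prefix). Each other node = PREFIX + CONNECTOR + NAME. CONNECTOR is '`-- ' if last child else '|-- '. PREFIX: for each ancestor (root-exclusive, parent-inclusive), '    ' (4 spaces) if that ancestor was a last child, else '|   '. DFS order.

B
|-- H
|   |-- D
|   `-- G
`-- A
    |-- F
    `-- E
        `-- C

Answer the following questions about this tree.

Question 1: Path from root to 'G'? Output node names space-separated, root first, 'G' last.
Answer: B H G

Derivation:
Walk down from root: B -> H -> G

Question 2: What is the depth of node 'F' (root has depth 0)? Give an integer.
Path from root to F: B -> A -> F
Depth = number of edges = 2

Answer: 2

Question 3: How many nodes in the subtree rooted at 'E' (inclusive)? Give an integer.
Answer: 2

Derivation:
Subtree rooted at E contains: C, E
Count = 2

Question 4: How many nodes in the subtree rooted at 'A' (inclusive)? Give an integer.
Subtree rooted at A contains: A, C, E, F
Count = 4

Answer: 4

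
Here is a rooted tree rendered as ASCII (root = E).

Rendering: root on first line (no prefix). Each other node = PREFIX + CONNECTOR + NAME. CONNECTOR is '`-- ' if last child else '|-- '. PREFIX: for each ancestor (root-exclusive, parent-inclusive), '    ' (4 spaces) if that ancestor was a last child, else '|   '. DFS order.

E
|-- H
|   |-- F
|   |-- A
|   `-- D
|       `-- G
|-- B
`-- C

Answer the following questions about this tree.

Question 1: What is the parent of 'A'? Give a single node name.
Scan adjacency: A appears as child of H

Answer: H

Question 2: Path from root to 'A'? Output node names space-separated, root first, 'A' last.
Answer: E H A

Derivation:
Walk down from root: E -> H -> A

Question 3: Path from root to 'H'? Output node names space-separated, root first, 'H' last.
Walk down from root: E -> H

Answer: E H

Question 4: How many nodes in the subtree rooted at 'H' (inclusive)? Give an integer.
Subtree rooted at H contains: A, D, F, G, H
Count = 5

Answer: 5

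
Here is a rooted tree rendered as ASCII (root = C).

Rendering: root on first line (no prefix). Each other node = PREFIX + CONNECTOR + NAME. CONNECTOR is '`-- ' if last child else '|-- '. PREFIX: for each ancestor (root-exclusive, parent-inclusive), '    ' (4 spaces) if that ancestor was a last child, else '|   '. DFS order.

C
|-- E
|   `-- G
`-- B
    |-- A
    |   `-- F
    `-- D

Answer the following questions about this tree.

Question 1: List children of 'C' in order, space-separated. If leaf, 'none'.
Answer: E B

Derivation:
Node C's children (from adjacency): E, B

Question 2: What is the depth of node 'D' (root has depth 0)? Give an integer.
Answer: 2

Derivation:
Path from root to D: C -> B -> D
Depth = number of edges = 2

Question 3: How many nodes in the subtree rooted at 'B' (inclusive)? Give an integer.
Subtree rooted at B contains: A, B, D, F
Count = 4

Answer: 4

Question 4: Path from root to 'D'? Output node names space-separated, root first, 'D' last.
Answer: C B D

Derivation:
Walk down from root: C -> B -> D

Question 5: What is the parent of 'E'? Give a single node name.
Answer: C

Derivation:
Scan adjacency: E appears as child of C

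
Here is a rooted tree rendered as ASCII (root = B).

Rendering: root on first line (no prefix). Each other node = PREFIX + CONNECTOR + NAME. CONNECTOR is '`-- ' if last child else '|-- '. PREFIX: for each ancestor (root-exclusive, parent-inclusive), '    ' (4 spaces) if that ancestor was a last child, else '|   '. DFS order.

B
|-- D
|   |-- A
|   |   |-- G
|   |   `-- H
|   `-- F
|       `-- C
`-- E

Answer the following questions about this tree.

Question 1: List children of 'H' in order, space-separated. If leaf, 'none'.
Answer: none

Derivation:
Node H's children (from adjacency): (leaf)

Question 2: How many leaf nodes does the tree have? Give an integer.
Leaves (nodes with no children): C, E, G, H

Answer: 4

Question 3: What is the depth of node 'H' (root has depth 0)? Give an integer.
Answer: 3

Derivation:
Path from root to H: B -> D -> A -> H
Depth = number of edges = 3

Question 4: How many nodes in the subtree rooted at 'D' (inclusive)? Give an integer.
Subtree rooted at D contains: A, C, D, F, G, H
Count = 6

Answer: 6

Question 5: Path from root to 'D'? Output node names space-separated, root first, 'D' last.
Walk down from root: B -> D

Answer: B D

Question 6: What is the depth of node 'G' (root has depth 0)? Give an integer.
Path from root to G: B -> D -> A -> G
Depth = number of edges = 3

Answer: 3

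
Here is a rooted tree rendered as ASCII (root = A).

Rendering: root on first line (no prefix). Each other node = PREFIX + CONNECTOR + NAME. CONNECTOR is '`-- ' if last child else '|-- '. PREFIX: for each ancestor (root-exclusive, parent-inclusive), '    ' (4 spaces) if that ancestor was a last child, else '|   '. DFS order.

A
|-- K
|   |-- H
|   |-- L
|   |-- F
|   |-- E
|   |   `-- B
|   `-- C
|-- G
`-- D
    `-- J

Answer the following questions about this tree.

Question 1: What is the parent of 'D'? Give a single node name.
Answer: A

Derivation:
Scan adjacency: D appears as child of A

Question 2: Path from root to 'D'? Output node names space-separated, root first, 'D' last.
Answer: A D

Derivation:
Walk down from root: A -> D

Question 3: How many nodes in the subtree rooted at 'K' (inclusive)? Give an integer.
Subtree rooted at K contains: B, C, E, F, H, K, L
Count = 7

Answer: 7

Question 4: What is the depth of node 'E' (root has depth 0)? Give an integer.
Answer: 2

Derivation:
Path from root to E: A -> K -> E
Depth = number of edges = 2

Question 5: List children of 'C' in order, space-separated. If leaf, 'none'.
Answer: none

Derivation:
Node C's children (from adjacency): (leaf)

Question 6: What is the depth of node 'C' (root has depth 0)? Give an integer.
Answer: 2

Derivation:
Path from root to C: A -> K -> C
Depth = number of edges = 2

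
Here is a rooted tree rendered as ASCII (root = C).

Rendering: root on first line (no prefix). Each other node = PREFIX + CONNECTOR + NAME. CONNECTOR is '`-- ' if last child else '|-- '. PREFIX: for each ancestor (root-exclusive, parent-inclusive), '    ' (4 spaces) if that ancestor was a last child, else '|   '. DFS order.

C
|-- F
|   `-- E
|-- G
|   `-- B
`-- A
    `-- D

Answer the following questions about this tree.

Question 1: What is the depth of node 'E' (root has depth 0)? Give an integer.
Answer: 2

Derivation:
Path from root to E: C -> F -> E
Depth = number of edges = 2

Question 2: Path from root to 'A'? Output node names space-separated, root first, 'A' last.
Walk down from root: C -> A

Answer: C A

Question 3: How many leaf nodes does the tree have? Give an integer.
Leaves (nodes with no children): B, D, E

Answer: 3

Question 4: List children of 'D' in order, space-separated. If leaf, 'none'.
Node D's children (from adjacency): (leaf)

Answer: none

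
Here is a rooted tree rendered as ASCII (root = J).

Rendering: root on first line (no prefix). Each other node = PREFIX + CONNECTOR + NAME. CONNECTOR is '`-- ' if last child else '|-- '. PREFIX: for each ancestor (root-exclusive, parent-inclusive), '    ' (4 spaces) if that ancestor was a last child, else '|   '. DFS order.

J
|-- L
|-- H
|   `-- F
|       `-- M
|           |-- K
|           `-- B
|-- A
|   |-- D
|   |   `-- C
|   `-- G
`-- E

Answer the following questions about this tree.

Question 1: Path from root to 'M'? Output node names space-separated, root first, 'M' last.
Walk down from root: J -> H -> F -> M

Answer: J H F M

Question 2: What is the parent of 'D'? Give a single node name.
Answer: A

Derivation:
Scan adjacency: D appears as child of A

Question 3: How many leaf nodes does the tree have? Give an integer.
Answer: 6

Derivation:
Leaves (nodes with no children): B, C, E, G, K, L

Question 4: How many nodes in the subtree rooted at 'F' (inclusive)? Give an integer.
Answer: 4

Derivation:
Subtree rooted at F contains: B, F, K, M
Count = 4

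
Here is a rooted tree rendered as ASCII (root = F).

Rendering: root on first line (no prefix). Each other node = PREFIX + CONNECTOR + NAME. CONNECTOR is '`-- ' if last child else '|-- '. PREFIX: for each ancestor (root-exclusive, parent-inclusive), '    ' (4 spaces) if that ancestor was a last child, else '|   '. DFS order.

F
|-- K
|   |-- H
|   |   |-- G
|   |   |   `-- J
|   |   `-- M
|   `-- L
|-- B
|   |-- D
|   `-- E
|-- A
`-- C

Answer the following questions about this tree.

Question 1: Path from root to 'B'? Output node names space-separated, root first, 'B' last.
Answer: F B

Derivation:
Walk down from root: F -> B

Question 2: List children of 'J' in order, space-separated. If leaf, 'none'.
Node J's children (from adjacency): (leaf)

Answer: none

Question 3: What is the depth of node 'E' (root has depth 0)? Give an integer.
Answer: 2

Derivation:
Path from root to E: F -> B -> E
Depth = number of edges = 2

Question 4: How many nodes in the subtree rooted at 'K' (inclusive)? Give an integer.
Subtree rooted at K contains: G, H, J, K, L, M
Count = 6

Answer: 6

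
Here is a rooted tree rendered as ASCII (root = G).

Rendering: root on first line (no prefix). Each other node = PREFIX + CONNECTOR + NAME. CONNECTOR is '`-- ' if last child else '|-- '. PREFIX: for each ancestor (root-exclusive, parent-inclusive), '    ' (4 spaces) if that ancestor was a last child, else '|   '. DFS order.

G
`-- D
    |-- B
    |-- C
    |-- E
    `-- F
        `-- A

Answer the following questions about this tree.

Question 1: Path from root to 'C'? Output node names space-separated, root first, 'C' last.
Walk down from root: G -> D -> C

Answer: G D C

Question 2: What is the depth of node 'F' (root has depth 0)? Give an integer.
Answer: 2

Derivation:
Path from root to F: G -> D -> F
Depth = number of edges = 2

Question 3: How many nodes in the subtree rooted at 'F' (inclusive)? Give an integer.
Answer: 2

Derivation:
Subtree rooted at F contains: A, F
Count = 2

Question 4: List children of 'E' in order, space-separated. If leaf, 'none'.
Node E's children (from adjacency): (leaf)

Answer: none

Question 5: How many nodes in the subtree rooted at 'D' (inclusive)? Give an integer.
Answer: 6

Derivation:
Subtree rooted at D contains: A, B, C, D, E, F
Count = 6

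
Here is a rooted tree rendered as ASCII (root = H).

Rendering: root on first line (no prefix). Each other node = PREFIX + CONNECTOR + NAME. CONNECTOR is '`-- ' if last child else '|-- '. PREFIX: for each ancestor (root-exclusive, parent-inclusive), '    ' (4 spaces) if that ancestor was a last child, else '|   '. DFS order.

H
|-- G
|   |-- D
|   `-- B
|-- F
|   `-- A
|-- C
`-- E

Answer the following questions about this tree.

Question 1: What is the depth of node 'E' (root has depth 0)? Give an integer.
Path from root to E: H -> E
Depth = number of edges = 1

Answer: 1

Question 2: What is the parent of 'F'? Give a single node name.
Answer: H

Derivation:
Scan adjacency: F appears as child of H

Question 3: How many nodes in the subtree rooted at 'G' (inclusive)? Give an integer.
Subtree rooted at G contains: B, D, G
Count = 3

Answer: 3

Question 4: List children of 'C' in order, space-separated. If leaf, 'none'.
Answer: none

Derivation:
Node C's children (from adjacency): (leaf)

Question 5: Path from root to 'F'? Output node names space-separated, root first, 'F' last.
Answer: H F

Derivation:
Walk down from root: H -> F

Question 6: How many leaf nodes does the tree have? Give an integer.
Answer: 5

Derivation:
Leaves (nodes with no children): A, B, C, D, E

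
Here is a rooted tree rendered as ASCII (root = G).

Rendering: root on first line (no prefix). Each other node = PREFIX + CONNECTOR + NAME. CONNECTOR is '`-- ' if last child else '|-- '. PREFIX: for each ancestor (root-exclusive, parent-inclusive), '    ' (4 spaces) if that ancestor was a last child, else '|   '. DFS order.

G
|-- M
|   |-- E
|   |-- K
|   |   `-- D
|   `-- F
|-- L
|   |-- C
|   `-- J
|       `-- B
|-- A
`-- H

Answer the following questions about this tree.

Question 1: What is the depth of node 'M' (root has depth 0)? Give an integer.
Answer: 1

Derivation:
Path from root to M: G -> M
Depth = number of edges = 1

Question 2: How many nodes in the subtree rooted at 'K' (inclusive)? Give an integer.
Answer: 2

Derivation:
Subtree rooted at K contains: D, K
Count = 2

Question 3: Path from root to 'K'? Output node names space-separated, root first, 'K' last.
Walk down from root: G -> M -> K

Answer: G M K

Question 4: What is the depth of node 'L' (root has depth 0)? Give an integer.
Path from root to L: G -> L
Depth = number of edges = 1

Answer: 1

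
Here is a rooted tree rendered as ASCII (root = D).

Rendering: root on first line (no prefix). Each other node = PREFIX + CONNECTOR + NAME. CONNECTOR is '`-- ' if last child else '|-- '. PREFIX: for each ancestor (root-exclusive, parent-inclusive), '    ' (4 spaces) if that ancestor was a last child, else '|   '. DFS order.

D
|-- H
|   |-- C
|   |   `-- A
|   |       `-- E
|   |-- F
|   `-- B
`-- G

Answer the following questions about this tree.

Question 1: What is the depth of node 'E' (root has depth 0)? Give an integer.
Path from root to E: D -> H -> C -> A -> E
Depth = number of edges = 4

Answer: 4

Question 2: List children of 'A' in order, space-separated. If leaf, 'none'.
Node A's children (from adjacency): E

Answer: E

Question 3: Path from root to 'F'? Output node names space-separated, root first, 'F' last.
Answer: D H F

Derivation:
Walk down from root: D -> H -> F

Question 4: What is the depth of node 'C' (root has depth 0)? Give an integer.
Path from root to C: D -> H -> C
Depth = number of edges = 2

Answer: 2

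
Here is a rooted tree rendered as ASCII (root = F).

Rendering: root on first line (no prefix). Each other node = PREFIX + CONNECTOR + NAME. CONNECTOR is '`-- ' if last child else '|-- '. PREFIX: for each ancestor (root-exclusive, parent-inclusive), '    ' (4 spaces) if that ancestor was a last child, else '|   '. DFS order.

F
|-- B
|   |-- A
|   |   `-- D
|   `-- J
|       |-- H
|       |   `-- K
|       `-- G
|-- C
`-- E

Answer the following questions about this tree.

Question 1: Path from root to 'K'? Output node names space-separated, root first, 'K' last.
Answer: F B J H K

Derivation:
Walk down from root: F -> B -> J -> H -> K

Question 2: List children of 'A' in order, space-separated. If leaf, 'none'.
Answer: D

Derivation:
Node A's children (from adjacency): D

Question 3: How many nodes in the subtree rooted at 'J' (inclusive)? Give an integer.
Answer: 4

Derivation:
Subtree rooted at J contains: G, H, J, K
Count = 4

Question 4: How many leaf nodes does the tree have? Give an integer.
Answer: 5

Derivation:
Leaves (nodes with no children): C, D, E, G, K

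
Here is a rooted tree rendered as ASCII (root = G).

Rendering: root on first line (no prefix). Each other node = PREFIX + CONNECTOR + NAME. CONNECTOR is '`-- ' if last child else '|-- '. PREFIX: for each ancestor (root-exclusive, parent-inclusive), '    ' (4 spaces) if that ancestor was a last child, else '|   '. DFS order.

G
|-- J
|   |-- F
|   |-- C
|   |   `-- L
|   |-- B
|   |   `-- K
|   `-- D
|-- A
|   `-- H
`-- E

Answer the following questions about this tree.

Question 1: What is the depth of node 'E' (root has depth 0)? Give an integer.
Answer: 1

Derivation:
Path from root to E: G -> E
Depth = number of edges = 1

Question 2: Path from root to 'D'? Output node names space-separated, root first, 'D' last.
Walk down from root: G -> J -> D

Answer: G J D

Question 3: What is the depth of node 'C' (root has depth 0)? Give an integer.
Path from root to C: G -> J -> C
Depth = number of edges = 2

Answer: 2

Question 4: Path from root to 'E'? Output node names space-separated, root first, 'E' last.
Answer: G E

Derivation:
Walk down from root: G -> E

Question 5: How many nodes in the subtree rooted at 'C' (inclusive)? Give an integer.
Answer: 2

Derivation:
Subtree rooted at C contains: C, L
Count = 2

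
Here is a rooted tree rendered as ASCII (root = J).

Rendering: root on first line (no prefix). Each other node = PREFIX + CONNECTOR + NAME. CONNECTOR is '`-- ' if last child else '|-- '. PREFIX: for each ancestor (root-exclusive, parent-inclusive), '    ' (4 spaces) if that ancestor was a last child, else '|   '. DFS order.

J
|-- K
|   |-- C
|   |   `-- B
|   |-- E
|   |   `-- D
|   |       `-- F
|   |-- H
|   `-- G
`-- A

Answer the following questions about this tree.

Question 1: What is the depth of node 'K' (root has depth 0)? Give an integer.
Answer: 1

Derivation:
Path from root to K: J -> K
Depth = number of edges = 1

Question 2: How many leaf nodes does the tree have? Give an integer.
Leaves (nodes with no children): A, B, F, G, H

Answer: 5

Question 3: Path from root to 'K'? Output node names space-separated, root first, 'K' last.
Answer: J K

Derivation:
Walk down from root: J -> K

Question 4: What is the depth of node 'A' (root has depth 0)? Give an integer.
Path from root to A: J -> A
Depth = number of edges = 1

Answer: 1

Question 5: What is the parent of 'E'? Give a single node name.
Answer: K

Derivation:
Scan adjacency: E appears as child of K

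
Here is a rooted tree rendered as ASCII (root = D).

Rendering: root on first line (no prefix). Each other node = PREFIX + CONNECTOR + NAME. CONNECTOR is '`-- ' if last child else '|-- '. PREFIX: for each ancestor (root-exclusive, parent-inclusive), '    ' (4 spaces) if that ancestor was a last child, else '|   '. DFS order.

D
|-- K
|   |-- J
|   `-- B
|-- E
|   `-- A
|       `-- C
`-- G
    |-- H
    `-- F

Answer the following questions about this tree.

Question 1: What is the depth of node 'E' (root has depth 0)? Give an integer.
Path from root to E: D -> E
Depth = number of edges = 1

Answer: 1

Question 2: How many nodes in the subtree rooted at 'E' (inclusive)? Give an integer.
Subtree rooted at E contains: A, C, E
Count = 3

Answer: 3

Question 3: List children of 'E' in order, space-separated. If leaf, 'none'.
Node E's children (from adjacency): A

Answer: A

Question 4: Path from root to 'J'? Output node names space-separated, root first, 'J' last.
Walk down from root: D -> K -> J

Answer: D K J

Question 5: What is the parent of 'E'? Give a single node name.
Answer: D

Derivation:
Scan adjacency: E appears as child of D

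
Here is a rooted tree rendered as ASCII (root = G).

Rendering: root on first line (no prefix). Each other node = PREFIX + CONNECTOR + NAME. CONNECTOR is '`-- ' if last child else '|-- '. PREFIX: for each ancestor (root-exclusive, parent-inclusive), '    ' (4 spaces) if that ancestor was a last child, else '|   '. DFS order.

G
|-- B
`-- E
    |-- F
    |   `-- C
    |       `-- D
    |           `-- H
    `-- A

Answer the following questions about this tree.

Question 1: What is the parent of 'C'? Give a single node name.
Answer: F

Derivation:
Scan adjacency: C appears as child of F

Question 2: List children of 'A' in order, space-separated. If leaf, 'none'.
Node A's children (from adjacency): (leaf)

Answer: none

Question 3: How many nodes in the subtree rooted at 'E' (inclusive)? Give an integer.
Subtree rooted at E contains: A, C, D, E, F, H
Count = 6

Answer: 6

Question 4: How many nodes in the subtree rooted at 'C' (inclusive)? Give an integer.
Subtree rooted at C contains: C, D, H
Count = 3

Answer: 3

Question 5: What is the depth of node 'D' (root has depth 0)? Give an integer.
Answer: 4

Derivation:
Path from root to D: G -> E -> F -> C -> D
Depth = number of edges = 4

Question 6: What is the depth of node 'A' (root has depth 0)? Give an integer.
Answer: 2

Derivation:
Path from root to A: G -> E -> A
Depth = number of edges = 2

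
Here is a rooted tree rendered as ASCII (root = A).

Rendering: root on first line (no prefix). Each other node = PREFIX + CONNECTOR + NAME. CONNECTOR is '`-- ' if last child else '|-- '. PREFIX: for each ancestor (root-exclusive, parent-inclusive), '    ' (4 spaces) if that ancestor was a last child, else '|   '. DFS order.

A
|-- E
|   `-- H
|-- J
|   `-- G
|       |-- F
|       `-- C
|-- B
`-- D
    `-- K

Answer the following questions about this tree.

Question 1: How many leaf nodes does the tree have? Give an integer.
Leaves (nodes with no children): B, C, F, H, K

Answer: 5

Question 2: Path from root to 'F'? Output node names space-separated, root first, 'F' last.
Walk down from root: A -> J -> G -> F

Answer: A J G F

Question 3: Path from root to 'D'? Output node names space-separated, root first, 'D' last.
Answer: A D

Derivation:
Walk down from root: A -> D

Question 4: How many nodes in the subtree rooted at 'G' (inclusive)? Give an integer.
Subtree rooted at G contains: C, F, G
Count = 3

Answer: 3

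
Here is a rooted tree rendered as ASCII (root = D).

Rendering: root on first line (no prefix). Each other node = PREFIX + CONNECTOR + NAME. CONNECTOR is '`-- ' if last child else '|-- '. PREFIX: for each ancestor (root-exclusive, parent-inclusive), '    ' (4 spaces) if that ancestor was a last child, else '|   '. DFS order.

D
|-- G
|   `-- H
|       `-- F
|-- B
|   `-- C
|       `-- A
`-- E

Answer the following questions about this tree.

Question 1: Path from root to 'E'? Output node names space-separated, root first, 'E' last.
Walk down from root: D -> E

Answer: D E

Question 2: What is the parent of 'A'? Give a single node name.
Answer: C

Derivation:
Scan adjacency: A appears as child of C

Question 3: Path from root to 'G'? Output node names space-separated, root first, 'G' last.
Answer: D G

Derivation:
Walk down from root: D -> G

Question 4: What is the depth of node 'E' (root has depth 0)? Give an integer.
Path from root to E: D -> E
Depth = number of edges = 1

Answer: 1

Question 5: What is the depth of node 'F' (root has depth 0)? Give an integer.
Answer: 3

Derivation:
Path from root to F: D -> G -> H -> F
Depth = number of edges = 3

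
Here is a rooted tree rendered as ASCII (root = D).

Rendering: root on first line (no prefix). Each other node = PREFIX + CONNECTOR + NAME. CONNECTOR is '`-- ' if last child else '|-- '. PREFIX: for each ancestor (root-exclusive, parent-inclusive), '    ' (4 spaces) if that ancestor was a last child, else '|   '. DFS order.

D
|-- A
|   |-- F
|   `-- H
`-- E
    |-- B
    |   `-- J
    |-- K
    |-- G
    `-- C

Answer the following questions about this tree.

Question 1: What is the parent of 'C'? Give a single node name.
Scan adjacency: C appears as child of E

Answer: E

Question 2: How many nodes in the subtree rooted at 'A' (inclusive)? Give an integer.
Subtree rooted at A contains: A, F, H
Count = 3

Answer: 3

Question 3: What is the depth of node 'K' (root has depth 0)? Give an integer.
Path from root to K: D -> E -> K
Depth = number of edges = 2

Answer: 2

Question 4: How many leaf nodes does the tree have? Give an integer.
Answer: 6

Derivation:
Leaves (nodes with no children): C, F, G, H, J, K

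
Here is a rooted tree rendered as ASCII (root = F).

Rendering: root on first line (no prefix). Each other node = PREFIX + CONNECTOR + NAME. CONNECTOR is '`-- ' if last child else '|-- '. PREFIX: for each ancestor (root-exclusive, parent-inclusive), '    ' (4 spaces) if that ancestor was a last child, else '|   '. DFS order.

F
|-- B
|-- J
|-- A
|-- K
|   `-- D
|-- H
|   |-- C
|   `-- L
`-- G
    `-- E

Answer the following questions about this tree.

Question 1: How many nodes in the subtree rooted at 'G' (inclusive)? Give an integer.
Subtree rooted at G contains: E, G
Count = 2

Answer: 2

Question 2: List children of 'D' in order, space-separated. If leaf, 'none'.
Answer: none

Derivation:
Node D's children (from adjacency): (leaf)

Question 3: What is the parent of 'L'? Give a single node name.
Scan adjacency: L appears as child of H

Answer: H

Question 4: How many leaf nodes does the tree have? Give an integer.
Answer: 7

Derivation:
Leaves (nodes with no children): A, B, C, D, E, J, L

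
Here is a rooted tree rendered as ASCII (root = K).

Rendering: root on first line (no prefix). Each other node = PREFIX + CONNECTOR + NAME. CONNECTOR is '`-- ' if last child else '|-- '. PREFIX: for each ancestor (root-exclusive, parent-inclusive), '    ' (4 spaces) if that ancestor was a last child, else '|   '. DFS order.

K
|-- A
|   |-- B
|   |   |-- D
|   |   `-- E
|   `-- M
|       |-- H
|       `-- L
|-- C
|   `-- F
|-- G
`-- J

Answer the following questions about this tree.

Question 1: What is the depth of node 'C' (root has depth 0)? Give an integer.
Answer: 1

Derivation:
Path from root to C: K -> C
Depth = number of edges = 1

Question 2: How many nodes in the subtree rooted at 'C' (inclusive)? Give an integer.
Answer: 2

Derivation:
Subtree rooted at C contains: C, F
Count = 2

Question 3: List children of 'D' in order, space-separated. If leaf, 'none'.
Answer: none

Derivation:
Node D's children (from adjacency): (leaf)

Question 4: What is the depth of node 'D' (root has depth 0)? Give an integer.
Path from root to D: K -> A -> B -> D
Depth = number of edges = 3

Answer: 3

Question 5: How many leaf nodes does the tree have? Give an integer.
Answer: 7

Derivation:
Leaves (nodes with no children): D, E, F, G, H, J, L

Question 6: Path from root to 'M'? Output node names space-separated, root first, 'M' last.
Walk down from root: K -> A -> M

Answer: K A M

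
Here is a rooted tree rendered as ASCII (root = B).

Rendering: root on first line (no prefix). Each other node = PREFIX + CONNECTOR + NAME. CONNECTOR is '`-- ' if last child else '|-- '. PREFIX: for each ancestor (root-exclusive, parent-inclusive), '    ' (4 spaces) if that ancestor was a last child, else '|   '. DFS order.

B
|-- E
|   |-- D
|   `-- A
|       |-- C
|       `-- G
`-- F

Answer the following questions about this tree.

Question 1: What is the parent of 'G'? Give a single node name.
Scan adjacency: G appears as child of A

Answer: A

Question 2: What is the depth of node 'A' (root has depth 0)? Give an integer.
Answer: 2

Derivation:
Path from root to A: B -> E -> A
Depth = number of edges = 2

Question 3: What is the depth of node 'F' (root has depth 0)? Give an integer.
Answer: 1

Derivation:
Path from root to F: B -> F
Depth = number of edges = 1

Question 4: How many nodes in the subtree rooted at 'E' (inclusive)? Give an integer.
Answer: 5

Derivation:
Subtree rooted at E contains: A, C, D, E, G
Count = 5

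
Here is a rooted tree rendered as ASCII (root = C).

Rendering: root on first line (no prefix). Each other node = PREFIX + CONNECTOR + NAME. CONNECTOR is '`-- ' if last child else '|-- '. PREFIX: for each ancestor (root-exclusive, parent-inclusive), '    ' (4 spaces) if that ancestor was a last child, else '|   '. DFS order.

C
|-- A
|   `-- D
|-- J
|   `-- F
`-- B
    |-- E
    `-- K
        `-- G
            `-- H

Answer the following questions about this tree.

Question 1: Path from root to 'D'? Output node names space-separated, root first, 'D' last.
Answer: C A D

Derivation:
Walk down from root: C -> A -> D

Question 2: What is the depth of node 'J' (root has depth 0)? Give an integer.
Answer: 1

Derivation:
Path from root to J: C -> J
Depth = number of edges = 1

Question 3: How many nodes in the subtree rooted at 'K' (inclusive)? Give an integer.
Subtree rooted at K contains: G, H, K
Count = 3

Answer: 3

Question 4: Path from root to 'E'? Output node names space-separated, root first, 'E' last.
Walk down from root: C -> B -> E

Answer: C B E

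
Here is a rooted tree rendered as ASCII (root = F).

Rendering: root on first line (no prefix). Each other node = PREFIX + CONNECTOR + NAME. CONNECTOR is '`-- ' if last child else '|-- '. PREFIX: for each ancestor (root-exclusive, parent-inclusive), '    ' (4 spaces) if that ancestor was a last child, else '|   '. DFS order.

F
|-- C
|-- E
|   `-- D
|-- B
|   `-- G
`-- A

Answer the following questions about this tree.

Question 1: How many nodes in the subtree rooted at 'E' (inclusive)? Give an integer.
Answer: 2

Derivation:
Subtree rooted at E contains: D, E
Count = 2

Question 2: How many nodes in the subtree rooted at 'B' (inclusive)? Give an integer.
Subtree rooted at B contains: B, G
Count = 2

Answer: 2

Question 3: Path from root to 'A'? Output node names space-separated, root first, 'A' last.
Answer: F A

Derivation:
Walk down from root: F -> A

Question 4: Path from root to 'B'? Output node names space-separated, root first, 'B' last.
Answer: F B

Derivation:
Walk down from root: F -> B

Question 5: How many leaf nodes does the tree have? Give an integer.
Leaves (nodes with no children): A, C, D, G

Answer: 4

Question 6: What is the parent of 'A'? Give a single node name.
Answer: F

Derivation:
Scan adjacency: A appears as child of F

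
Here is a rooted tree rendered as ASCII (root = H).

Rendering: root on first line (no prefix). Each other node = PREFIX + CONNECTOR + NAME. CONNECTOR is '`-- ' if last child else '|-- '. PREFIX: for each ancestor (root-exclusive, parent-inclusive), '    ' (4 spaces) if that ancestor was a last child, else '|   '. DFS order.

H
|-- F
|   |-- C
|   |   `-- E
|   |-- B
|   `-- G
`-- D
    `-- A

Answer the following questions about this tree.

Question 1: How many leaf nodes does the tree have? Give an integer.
Leaves (nodes with no children): A, B, E, G

Answer: 4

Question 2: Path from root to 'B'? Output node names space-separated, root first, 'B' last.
Walk down from root: H -> F -> B

Answer: H F B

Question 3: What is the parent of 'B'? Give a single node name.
Scan adjacency: B appears as child of F

Answer: F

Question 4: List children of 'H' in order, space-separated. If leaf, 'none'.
Node H's children (from adjacency): F, D

Answer: F D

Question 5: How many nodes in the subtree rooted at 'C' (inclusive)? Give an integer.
Answer: 2

Derivation:
Subtree rooted at C contains: C, E
Count = 2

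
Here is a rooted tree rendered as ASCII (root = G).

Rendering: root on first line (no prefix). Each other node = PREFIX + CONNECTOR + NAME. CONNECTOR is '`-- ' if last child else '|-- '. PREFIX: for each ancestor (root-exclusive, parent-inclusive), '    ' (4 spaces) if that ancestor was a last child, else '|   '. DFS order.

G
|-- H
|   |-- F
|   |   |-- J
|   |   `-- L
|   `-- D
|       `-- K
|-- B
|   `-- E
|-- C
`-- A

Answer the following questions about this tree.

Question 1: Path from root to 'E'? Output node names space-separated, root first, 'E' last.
Answer: G B E

Derivation:
Walk down from root: G -> B -> E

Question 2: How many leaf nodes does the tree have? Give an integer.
Answer: 6

Derivation:
Leaves (nodes with no children): A, C, E, J, K, L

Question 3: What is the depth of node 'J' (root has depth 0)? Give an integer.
Answer: 3

Derivation:
Path from root to J: G -> H -> F -> J
Depth = number of edges = 3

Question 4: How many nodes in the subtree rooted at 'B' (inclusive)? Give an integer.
Subtree rooted at B contains: B, E
Count = 2

Answer: 2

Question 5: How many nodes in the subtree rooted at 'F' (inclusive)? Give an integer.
Subtree rooted at F contains: F, J, L
Count = 3

Answer: 3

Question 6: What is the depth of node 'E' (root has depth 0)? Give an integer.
Answer: 2

Derivation:
Path from root to E: G -> B -> E
Depth = number of edges = 2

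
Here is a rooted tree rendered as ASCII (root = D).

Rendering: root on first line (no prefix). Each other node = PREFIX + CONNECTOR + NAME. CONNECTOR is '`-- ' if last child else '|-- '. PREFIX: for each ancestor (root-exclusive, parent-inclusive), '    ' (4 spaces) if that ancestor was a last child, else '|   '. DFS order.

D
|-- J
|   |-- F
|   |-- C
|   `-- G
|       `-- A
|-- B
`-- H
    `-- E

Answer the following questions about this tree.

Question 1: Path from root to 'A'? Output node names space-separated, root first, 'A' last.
Walk down from root: D -> J -> G -> A

Answer: D J G A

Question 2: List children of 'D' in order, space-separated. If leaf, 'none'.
Node D's children (from adjacency): J, B, H

Answer: J B H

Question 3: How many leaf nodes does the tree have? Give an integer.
Answer: 5

Derivation:
Leaves (nodes with no children): A, B, C, E, F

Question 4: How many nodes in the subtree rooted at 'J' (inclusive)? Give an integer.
Subtree rooted at J contains: A, C, F, G, J
Count = 5

Answer: 5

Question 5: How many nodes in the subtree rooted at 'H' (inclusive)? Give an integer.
Answer: 2

Derivation:
Subtree rooted at H contains: E, H
Count = 2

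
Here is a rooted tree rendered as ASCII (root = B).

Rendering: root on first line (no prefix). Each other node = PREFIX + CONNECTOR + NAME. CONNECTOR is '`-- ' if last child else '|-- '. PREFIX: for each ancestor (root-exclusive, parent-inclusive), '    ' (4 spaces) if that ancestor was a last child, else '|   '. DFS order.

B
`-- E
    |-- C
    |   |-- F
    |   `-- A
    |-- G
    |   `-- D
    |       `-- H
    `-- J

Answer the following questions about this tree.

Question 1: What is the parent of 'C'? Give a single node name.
Scan adjacency: C appears as child of E

Answer: E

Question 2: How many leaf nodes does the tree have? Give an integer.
Leaves (nodes with no children): A, F, H, J

Answer: 4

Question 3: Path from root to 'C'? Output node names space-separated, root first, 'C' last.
Walk down from root: B -> E -> C

Answer: B E C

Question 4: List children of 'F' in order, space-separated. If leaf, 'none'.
Node F's children (from adjacency): (leaf)

Answer: none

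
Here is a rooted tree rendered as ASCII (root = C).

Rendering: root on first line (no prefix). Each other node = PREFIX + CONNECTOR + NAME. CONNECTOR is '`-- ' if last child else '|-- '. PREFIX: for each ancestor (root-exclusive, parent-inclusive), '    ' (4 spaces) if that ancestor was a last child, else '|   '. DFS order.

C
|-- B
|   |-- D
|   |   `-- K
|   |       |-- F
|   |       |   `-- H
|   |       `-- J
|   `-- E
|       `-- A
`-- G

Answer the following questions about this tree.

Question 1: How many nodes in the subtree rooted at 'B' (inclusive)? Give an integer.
Subtree rooted at B contains: A, B, D, E, F, H, J, K
Count = 8

Answer: 8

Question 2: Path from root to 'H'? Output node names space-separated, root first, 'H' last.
Answer: C B D K F H

Derivation:
Walk down from root: C -> B -> D -> K -> F -> H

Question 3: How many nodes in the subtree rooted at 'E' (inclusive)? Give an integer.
Answer: 2

Derivation:
Subtree rooted at E contains: A, E
Count = 2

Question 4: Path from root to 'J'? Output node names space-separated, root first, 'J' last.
Answer: C B D K J

Derivation:
Walk down from root: C -> B -> D -> K -> J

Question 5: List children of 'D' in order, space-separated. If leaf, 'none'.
Answer: K

Derivation:
Node D's children (from adjacency): K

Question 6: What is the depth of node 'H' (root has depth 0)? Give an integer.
Answer: 5

Derivation:
Path from root to H: C -> B -> D -> K -> F -> H
Depth = number of edges = 5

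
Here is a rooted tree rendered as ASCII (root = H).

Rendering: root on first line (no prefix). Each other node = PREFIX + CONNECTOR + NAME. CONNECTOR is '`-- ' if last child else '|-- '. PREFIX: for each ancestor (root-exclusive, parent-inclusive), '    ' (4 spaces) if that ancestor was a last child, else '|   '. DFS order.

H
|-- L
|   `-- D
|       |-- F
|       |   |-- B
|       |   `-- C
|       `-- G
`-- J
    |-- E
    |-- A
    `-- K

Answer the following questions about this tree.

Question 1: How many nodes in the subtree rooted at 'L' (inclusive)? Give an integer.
Answer: 6

Derivation:
Subtree rooted at L contains: B, C, D, F, G, L
Count = 6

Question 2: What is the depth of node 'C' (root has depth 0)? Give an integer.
Path from root to C: H -> L -> D -> F -> C
Depth = number of edges = 4

Answer: 4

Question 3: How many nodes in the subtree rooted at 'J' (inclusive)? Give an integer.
Answer: 4

Derivation:
Subtree rooted at J contains: A, E, J, K
Count = 4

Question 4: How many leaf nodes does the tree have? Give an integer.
Leaves (nodes with no children): A, B, C, E, G, K

Answer: 6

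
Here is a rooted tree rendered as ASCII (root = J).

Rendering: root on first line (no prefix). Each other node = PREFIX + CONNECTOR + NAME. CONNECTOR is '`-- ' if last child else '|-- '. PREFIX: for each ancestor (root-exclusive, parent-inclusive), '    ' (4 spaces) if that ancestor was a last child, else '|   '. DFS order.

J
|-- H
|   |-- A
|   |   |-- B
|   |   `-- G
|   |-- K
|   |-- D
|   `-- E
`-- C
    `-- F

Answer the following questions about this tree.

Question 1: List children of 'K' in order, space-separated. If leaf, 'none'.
Node K's children (from adjacency): (leaf)

Answer: none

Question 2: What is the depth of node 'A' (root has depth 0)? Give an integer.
Answer: 2

Derivation:
Path from root to A: J -> H -> A
Depth = number of edges = 2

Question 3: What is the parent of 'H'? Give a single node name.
Answer: J

Derivation:
Scan adjacency: H appears as child of J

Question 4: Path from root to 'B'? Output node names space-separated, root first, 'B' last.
Answer: J H A B

Derivation:
Walk down from root: J -> H -> A -> B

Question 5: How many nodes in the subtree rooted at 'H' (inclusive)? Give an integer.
Answer: 7

Derivation:
Subtree rooted at H contains: A, B, D, E, G, H, K
Count = 7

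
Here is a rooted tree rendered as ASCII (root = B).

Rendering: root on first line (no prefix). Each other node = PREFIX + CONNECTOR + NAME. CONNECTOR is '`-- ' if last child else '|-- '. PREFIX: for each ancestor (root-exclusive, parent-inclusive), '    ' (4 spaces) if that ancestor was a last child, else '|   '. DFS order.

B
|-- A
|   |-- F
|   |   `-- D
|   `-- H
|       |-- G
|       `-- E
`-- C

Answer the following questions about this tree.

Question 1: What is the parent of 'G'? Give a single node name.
Answer: H

Derivation:
Scan adjacency: G appears as child of H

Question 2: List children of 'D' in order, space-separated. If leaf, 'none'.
Node D's children (from adjacency): (leaf)

Answer: none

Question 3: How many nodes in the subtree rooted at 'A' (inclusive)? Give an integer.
Subtree rooted at A contains: A, D, E, F, G, H
Count = 6

Answer: 6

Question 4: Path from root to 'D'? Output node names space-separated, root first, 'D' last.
Answer: B A F D

Derivation:
Walk down from root: B -> A -> F -> D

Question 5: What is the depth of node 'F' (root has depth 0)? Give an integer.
Answer: 2

Derivation:
Path from root to F: B -> A -> F
Depth = number of edges = 2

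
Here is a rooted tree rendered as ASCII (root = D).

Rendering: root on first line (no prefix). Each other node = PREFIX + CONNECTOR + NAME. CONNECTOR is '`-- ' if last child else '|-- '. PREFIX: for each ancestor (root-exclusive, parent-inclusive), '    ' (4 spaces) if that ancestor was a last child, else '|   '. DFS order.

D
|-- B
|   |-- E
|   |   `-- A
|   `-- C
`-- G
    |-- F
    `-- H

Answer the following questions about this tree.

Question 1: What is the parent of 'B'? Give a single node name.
Scan adjacency: B appears as child of D

Answer: D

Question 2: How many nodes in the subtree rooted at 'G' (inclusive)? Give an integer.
Answer: 3

Derivation:
Subtree rooted at G contains: F, G, H
Count = 3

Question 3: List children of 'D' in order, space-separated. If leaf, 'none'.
Answer: B G

Derivation:
Node D's children (from adjacency): B, G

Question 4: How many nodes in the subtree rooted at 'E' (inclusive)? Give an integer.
Answer: 2

Derivation:
Subtree rooted at E contains: A, E
Count = 2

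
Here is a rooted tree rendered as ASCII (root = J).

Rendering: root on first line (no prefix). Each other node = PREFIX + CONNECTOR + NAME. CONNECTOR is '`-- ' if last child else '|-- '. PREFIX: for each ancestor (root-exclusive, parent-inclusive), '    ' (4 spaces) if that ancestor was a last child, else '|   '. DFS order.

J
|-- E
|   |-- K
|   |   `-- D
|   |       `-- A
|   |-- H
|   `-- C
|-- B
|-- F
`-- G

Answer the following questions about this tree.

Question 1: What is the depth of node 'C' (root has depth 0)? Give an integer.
Path from root to C: J -> E -> C
Depth = number of edges = 2

Answer: 2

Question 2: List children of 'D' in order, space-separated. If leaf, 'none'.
Node D's children (from adjacency): A

Answer: A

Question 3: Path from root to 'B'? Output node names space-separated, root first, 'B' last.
Walk down from root: J -> B

Answer: J B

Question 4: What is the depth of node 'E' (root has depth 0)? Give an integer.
Answer: 1

Derivation:
Path from root to E: J -> E
Depth = number of edges = 1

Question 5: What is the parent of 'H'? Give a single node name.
Scan adjacency: H appears as child of E

Answer: E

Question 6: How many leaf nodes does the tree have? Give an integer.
Leaves (nodes with no children): A, B, C, F, G, H

Answer: 6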